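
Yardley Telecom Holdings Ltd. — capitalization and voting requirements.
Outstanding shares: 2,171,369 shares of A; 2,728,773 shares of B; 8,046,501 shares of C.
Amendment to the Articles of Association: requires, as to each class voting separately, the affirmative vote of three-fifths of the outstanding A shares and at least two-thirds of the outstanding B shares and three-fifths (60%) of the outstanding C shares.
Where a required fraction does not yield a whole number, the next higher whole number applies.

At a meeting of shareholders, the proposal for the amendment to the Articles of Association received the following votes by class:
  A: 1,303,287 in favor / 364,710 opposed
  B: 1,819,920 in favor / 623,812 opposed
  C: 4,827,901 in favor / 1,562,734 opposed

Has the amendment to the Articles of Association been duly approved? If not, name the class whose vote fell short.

Approved — every class gave the required vote.

A: 3/5 of 2171369 = 1302821.40, rounded up to 1302822; 1,302,822 required, 1,303,287 in favor — approved.
B: 2/3 of 2728773 = 1819182; 1,819,182 required, 1,819,920 in favor — approved.
C: 3/5 of 8046501 = 4827900.60, rounded up to 4827901; 4,827,901 required, 4,827,901 in favor — approved.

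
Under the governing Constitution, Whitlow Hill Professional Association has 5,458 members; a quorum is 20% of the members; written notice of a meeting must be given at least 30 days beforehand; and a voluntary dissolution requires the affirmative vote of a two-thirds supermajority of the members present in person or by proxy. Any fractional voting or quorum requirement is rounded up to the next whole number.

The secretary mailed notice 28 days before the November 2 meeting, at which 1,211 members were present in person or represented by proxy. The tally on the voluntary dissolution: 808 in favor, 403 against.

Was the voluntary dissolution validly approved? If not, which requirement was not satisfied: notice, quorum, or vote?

Invalid — notice requirement not satisfied.

Notice: 28 days given; 30 required. Not satisfied.
Quorum: 20% of 5,458 = 1,091.60, rounded up to 1,092; 1,211 present. Satisfied.
Vote: requires two-thirds of those present (1,211); 2/3 of 1211 = 807.33, rounded up to 808, so 808 needed; 808 in favor. Satisfied.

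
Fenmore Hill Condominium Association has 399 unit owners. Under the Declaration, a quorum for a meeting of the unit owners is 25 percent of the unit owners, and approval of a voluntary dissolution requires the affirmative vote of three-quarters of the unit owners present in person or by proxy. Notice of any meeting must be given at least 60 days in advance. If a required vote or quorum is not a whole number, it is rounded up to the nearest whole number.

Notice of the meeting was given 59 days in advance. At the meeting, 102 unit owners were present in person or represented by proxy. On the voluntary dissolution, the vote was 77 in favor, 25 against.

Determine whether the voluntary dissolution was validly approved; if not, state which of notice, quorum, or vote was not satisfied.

Invalid — notice requirement not satisfied.

Notice: 59 days given; 60 required. Not satisfied.
Quorum: 25% of 399 = 99.75, rounded up to 100; 102 present. Satisfied.
Vote: requires three-fourths of those present (102); 3/4 of 102 = 76.50, rounded up to 77, so 77 needed; 77 in favor. Satisfied.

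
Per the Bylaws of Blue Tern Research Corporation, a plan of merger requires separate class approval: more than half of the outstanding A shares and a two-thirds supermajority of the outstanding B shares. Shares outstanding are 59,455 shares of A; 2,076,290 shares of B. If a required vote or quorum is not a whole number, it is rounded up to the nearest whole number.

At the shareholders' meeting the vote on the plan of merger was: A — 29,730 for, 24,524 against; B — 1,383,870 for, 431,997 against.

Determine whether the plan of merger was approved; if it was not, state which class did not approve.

A: a majority of 59455 is 29728; 29,728 required, 29,730 in favor — approved.
B: 2/3 of 2076290 = 1384193.33, rounded up to 1384194; 1,384,194 required, 1,383,870 in favor — not approved.

Not approved — the B shares did not give the required vote.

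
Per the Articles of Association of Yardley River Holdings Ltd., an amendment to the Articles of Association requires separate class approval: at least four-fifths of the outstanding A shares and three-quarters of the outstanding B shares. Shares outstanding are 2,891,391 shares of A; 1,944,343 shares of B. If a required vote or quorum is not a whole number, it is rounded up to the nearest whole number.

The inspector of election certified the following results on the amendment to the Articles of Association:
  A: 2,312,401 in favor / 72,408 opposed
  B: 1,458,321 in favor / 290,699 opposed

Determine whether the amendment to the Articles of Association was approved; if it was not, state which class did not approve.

Not approved — the A shares did not give the required vote.

A: 4/5 of 2891391 = 2313112.80, rounded up to 2313113; 2,313,113 required, 2,312,401 in favor — not approved.
B: 3/4 of 1944343 = 1458257.25, rounded up to 1458258; 1,458,258 required, 1,458,321 in favor — approved.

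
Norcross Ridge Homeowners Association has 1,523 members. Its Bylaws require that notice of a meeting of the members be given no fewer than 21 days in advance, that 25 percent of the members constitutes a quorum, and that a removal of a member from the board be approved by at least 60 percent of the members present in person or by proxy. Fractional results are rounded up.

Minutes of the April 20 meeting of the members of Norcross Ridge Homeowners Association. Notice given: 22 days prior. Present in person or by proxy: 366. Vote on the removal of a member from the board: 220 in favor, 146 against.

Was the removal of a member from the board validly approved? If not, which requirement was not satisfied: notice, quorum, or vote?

Notice: 22 days given; 21 required. Satisfied.
Quorum: 25% of 1,523 = 380.75, rounded up to 381; 366 present. Not satisfied.
Vote: requires three-fifths of those present (366); 3/5 of 366 = 219.60, rounded up to 220, so 220 needed; 220 in favor. Satisfied.

Invalid — quorum requirement not satisfied.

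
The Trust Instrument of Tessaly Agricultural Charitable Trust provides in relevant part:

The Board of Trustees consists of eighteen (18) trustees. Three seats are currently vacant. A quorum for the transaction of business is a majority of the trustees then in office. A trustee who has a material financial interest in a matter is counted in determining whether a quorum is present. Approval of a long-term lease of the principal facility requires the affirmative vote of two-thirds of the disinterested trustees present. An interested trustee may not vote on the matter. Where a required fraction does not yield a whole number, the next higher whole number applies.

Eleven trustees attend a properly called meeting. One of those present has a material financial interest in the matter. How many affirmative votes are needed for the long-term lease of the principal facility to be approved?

7

The long-term lease of the principal facility requires two-thirds of the disinterested trustees present (11 − 1 = 10).
2/3 of 10 = 6.67, rounded up to 7.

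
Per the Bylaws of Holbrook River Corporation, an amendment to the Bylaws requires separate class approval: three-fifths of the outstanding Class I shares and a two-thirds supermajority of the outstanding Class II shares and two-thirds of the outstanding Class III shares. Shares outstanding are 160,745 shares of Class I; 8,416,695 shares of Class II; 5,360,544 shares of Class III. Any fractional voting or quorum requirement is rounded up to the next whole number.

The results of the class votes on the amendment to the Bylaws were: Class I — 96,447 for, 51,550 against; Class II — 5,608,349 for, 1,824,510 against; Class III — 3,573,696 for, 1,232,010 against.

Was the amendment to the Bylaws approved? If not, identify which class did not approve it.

Not approved — the Class II shares did not give the required vote.

Class I: 3/5 of 160745 = 96447; 96,447 required, 96,447 in favor — approved.
Class II: 2/3 of 8416695 = 5611130; 5,611,130 required, 5,608,349 in favor — not approved.
Class III: 2/3 of 5360544 = 3573696; 3,573,696 required, 3,573,696 in favor — approved.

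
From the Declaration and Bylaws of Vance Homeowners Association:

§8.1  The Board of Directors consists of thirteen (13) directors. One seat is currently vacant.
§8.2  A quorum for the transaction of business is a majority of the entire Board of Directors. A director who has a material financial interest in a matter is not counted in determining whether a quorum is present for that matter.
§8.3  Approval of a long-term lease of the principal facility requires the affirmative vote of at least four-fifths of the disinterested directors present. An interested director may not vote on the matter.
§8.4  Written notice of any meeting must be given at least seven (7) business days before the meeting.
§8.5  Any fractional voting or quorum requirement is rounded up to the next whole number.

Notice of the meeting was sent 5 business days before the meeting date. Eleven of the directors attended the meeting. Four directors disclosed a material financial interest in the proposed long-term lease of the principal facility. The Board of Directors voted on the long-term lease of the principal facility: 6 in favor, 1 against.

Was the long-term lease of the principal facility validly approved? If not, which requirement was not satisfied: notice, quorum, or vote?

Invalid — notice requirement not satisfied.

Notice: 5 business days given; 7 required (5 < 7). Not satisfied.
Quorum: 11 present, but the 4 interested directors do not count, leaving 7. Quorum is 7. Satisfied.
Vote: the long-term lease of the principal facility requires four-fifths of the disinterested directors present (11 − 4 = 7). 4/5 of 7 = 5.60, rounded up to 6, so 6 affirmative votes are needed; 6 voted in favor. Satisfied.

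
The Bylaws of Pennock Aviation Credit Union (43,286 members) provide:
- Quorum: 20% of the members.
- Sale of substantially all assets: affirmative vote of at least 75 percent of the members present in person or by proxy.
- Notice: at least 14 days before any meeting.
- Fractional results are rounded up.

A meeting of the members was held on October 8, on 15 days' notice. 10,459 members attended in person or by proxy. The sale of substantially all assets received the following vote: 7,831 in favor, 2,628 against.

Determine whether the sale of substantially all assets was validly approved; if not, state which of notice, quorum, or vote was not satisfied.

Notice: 15 days given; 14 required. Satisfied.
Quorum: 20% of 43,286 = 8,657.20, rounded up to 8,658; 10,459 present. Satisfied.
Vote: requires three-fourths of those present (10,459); 3/4 of 10459 = 7844.25, rounded up to 7845, so 7,845 needed; 7,831 in favor. Not satisfied.

Invalid — vote requirement not satisfied.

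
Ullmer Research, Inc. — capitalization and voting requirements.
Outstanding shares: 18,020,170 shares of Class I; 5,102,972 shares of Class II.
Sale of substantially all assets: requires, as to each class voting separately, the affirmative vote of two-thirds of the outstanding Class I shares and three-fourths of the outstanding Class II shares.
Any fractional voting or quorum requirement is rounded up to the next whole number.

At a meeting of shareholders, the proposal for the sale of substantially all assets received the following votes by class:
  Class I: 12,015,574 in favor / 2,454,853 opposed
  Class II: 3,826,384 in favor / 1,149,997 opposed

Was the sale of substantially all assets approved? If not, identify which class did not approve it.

Not approved — the Class II shares did not give the required vote.

Class I: 2/3 of 18020170 = 12013446.67, rounded up to 12013447; 12,013,447 required, 12,015,574 in favor — approved.
Class II: 3/4 of 5102972 = 3827229; 3,827,229 required, 3,826,384 in favor — not approved.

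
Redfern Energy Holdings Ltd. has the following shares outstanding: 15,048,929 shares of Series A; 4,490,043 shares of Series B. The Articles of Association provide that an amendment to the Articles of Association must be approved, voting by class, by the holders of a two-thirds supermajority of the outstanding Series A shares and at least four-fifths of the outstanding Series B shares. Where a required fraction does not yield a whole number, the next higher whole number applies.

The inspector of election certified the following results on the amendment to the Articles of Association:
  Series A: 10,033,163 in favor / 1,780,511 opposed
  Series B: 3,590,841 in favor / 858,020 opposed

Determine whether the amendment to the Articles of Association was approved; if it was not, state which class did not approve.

Not approved — the Series B shares did not give the required vote.

Series A: 2/3 of 15048929 = 10032619.33, rounded up to 10032620; 10,032,620 required, 10,033,163 in favor — approved.
Series B: 4/5 of 4490043 = 3592034.40, rounded up to 3592035; 3,592,035 required, 3,590,841 in favor — not approved.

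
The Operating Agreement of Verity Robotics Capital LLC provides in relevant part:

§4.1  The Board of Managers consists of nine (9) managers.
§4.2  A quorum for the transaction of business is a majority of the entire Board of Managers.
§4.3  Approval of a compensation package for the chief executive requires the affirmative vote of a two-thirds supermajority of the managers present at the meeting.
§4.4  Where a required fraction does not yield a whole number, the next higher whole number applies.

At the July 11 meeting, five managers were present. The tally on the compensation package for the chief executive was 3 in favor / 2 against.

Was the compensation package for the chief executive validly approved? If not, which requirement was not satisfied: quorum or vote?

Invalid — vote requirement not satisfied.

Quorum: 5 present; quorum is 5. Satisfied.
Vote: the compensation package for the chief executive requires two-thirds of the managers present (5). 2/3 of 5 = 3.33, rounded up to 4, so 4 affirmative votes are needed; 3 voted in favor. Not satisfied.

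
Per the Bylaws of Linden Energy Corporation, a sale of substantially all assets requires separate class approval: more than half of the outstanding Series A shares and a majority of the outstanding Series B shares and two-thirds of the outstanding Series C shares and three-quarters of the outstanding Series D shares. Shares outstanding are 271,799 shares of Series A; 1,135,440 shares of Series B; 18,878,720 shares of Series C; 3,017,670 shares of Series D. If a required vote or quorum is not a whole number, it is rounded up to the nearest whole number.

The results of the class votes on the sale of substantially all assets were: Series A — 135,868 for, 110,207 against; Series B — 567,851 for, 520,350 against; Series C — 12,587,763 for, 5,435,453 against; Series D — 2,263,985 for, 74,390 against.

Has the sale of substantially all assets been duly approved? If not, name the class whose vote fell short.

Series A: a majority of 271799 is 135900; 135,900 required, 135,868 in favor — not approved.
Series B: a majority of 1135440 is 567721; 567,721 required, 567,851 in favor — approved.
Series C: 2/3 of 18878720 = 12585813.33, rounded up to 12585814; 12,585,814 required, 12,587,763 in favor — approved.
Series D: 3/4 of 3017670 = 2263252.50, rounded up to 2263253; 2,263,253 required, 2,263,985 in favor — approved.

Not approved — the Series A shares did not give the required vote.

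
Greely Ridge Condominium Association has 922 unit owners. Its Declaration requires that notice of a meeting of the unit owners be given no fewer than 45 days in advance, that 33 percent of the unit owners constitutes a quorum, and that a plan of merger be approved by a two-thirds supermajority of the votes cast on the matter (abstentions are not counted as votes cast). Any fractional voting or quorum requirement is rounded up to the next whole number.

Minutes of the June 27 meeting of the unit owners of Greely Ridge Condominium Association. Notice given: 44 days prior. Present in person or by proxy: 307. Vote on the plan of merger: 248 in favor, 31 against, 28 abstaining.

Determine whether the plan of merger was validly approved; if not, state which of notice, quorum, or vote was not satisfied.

Invalid — notice requirement not satisfied.

Notice: 44 days given; 45 required. Not satisfied.
Quorum: 33% of 922 = 304.26, rounded up to 305; 307 present. Satisfied.
Vote: requires two-thirds of the votes cast (307 − 28 abstaining = 279); 2/3 of 279 = 186, so 186 needed; 248 in favor. Satisfied.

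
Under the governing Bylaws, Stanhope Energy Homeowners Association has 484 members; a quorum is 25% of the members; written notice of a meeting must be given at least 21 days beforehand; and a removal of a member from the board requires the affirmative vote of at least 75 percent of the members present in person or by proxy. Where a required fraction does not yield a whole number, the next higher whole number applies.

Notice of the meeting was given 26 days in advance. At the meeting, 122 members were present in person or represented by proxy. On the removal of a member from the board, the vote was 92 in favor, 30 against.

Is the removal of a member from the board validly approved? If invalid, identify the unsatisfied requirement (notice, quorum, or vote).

Notice: 26 days given; 21 required. Satisfied.
Quorum: 25% of 484 = 121; 122 present. Satisfied.
Vote: requires three-fourths of those present (122); 3/4 of 122 = 91.50, rounded up to 92, so 92 needed; 92 in favor. Satisfied.

Valid — all requirements satisfied.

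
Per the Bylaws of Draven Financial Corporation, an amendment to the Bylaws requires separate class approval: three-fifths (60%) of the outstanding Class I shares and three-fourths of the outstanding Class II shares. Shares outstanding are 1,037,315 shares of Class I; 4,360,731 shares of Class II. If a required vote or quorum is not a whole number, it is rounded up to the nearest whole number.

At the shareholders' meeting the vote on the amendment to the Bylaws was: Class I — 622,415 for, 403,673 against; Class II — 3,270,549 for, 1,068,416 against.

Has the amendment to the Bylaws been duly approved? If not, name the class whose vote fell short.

Class I: 3/5 of 1037315 = 622389; 622,389 required, 622,415 in favor — approved.
Class II: 3/4 of 4360731 = 3270548.25, rounded up to 3270549; 3,270,549 required, 3,270,549 in favor — approved.

Approved — every class gave the required vote.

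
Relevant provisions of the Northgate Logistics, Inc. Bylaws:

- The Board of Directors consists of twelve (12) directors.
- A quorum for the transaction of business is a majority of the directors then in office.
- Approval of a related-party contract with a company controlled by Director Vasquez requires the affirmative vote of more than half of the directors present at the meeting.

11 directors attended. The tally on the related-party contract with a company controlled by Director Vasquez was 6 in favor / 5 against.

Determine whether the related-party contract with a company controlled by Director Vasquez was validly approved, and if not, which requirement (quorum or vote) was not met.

Valid — all requirements satisfied.

Quorum: 11 present; quorum is 7. Satisfied.
Vote: the related-party contract with a company controlled by Director Vasquez requires a majority of the directors present (11). A majority of 11 is 6, so 6 affirmative votes are needed; 6 voted in favor. Satisfied.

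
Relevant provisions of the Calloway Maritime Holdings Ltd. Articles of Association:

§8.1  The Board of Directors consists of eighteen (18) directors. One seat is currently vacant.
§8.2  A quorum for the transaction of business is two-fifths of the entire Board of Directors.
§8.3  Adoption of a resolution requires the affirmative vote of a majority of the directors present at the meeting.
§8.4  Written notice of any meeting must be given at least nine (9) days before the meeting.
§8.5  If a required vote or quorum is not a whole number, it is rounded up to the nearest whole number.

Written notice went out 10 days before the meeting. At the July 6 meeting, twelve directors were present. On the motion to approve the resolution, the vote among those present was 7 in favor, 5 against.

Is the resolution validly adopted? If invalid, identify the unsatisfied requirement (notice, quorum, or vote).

Notice: 10 days given; 9 required (10 ≥ 9). Satisfied.
Quorum: 12 present; quorum is 8. Satisfied.
Vote: the resolution requires a majority of the directors present (12). A majority of 12 is 7, so 7 affirmative votes are needed; 7 voted in favor. Satisfied.

Valid — all requirements satisfied.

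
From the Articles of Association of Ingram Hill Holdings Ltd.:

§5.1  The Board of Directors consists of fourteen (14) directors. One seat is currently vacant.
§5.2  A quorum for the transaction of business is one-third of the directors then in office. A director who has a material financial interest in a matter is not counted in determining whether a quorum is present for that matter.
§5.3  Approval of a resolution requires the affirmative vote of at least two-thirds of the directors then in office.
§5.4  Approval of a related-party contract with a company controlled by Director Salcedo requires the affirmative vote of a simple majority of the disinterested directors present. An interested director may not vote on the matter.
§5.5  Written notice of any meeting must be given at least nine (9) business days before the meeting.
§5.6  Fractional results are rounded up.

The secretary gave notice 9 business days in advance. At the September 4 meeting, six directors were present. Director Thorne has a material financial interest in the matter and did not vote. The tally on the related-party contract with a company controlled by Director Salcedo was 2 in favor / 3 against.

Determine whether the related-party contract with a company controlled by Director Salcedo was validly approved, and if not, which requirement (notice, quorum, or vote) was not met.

Notice: 9 business days given; 9 required (9 ≥ 9). Satisfied.
Quorum: 6 present, but the 1 interested director does not count, leaving 5. Quorum is 5. Satisfied.
Vote: the related-party contract with a company controlled by Director Salcedo requires a majority of the disinterested directors present (6 − 1 = 5). A majority of 5 is 3, so 3 affirmative votes are needed; 2 voted in favor. Not satisfied.

Invalid — vote requirement not satisfied.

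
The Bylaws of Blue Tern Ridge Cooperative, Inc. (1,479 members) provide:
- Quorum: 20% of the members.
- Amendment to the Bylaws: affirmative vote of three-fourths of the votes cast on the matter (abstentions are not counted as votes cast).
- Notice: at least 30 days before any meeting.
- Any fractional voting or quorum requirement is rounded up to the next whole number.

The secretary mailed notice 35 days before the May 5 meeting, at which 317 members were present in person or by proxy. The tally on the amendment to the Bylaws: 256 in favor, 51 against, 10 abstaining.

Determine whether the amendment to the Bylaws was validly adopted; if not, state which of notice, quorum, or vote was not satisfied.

Valid — all requirements satisfied.

Notice: 35 days given; 30 required. Satisfied.
Quorum: 20% of 1,479 = 295.80, rounded up to 296; 317 present. Satisfied.
Vote: requires three-fourths of the votes cast (317 − 10 abstaining = 307); 3/4 of 307 = 230.25, rounded up to 231, so 231 needed; 256 in favor. Satisfied.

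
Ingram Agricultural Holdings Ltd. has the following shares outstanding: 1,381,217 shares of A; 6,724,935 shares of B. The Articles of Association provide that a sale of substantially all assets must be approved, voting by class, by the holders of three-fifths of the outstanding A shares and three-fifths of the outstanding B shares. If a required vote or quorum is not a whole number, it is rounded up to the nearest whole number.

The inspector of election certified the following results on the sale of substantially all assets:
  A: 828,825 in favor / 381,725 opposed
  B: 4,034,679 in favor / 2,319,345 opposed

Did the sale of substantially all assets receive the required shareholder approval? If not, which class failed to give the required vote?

Not approved — the B shares did not give the required vote.

A: 3/5 of 1381217 = 828730.20, rounded up to 828731; 828,731 required, 828,825 in favor — approved.
B: 3/5 of 6724935 = 4034961; 4,034,961 required, 4,034,679 in favor — not approved.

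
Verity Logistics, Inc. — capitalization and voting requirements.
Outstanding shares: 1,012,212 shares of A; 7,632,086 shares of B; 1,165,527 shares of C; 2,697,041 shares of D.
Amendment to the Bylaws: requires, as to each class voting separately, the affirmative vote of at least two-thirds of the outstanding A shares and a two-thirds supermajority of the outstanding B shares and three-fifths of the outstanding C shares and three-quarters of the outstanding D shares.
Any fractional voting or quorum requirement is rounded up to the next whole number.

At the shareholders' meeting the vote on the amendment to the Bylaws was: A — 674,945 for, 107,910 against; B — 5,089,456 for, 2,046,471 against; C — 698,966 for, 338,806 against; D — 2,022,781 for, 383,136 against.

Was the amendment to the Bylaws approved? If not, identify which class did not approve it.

Not approved — the C shares did not give the required vote.

A: 2/3 of 1012212 = 674808; 674,808 required, 674,945 in favor — approved.
B: 2/3 of 7632086 = 5088057.33, rounded up to 5088058; 5,088,058 required, 5,089,456 in favor — approved.
C: 3/5 of 1165527 = 699316.20, rounded up to 699317; 699,317 required, 698,966 in favor — not approved.
D: 3/4 of 2697041 = 2022780.75, rounded up to 2022781; 2,022,781 required, 2,022,781 in favor — approved.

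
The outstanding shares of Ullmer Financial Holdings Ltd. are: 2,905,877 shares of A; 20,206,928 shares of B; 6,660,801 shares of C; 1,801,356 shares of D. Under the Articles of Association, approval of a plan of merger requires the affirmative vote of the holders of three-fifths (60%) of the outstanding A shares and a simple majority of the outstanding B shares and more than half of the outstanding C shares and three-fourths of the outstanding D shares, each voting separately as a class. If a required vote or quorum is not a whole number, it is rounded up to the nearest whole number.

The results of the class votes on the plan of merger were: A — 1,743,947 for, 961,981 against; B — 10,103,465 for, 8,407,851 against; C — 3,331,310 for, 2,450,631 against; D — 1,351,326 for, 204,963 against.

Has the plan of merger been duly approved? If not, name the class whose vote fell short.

A: 3/5 of 2905877 = 1743526.20, rounded up to 1743527; 1,743,527 required, 1,743,947 in favor — approved.
B: a majority of 20206928 is 10103465; 10,103,465 required, 10,103,465 in favor — approved.
C: a majority of 6660801 is 3330401; 3,330,401 required, 3,331,310 in favor — approved.
D: 3/4 of 1801356 = 1351017; 1,351,017 required, 1,351,326 in favor — approved.

Approved — every class gave the required vote.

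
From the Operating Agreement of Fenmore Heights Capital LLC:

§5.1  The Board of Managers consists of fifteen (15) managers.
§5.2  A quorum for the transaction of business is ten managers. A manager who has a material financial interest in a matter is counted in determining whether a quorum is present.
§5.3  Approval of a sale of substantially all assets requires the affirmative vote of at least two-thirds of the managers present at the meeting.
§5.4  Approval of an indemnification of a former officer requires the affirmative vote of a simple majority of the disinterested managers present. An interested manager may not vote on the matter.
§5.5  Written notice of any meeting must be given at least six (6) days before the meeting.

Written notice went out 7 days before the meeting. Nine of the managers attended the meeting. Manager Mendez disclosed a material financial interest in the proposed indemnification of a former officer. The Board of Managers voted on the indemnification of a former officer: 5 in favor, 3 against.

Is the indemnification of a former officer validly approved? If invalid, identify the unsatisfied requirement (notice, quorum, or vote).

Notice: 7 days given; 6 required (7 ≥ 6). Satisfied.
Quorum: 9 present (interested managers count toward quorum); quorum is 10. Not satisfied.
Vote: the indemnification of a former officer requires a majority of the disinterested managers present (9 − 1 = 8). A majority of 8 is 5, so 5 affirmative votes are needed; 5 voted in favor. Satisfied. (Moot — without a quorum no business can be validly transacted.)

Invalid — quorum requirement not satisfied.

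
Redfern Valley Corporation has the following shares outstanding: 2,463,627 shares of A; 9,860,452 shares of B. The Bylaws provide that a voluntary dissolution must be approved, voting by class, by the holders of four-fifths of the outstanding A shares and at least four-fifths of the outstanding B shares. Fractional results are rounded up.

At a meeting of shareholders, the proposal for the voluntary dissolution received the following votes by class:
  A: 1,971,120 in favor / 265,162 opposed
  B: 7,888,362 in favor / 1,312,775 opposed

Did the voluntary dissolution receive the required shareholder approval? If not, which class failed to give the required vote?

A: 4/5 of 2463627 = 1970901.60, rounded up to 1970902; 1,970,902 required, 1,971,120 in favor — approved.
B: 4/5 of 9860452 = 7888361.60, rounded up to 7888362; 7,888,362 required, 7,888,362 in favor — approved.

Approved — every class gave the required vote.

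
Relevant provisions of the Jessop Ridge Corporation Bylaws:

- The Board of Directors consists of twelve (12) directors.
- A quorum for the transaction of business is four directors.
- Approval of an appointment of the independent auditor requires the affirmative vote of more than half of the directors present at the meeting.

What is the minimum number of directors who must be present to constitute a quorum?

4

The quorum is fixed at 4.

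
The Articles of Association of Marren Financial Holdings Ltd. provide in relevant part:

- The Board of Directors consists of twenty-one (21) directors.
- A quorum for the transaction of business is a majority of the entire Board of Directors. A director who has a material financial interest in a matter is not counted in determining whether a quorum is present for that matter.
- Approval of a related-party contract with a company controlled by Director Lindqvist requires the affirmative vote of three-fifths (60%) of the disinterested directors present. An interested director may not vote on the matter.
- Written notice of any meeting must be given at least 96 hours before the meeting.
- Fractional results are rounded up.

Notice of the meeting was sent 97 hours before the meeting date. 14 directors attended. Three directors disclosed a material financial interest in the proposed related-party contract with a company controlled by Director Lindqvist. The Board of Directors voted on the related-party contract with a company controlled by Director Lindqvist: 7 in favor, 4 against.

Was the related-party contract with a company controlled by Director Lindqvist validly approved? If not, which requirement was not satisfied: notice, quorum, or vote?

Notice: 97 hours given; 96 required (97 ≥ 96). Satisfied.
Quorum: 14 present, but the 3 interested directors do not count, leaving 11. Quorum is 11. Satisfied.
Vote: the related-party contract with a company controlled by Director Lindqvist requires three-fifths of the disinterested directors present (14 − 3 = 11). 3/5 of 11 = 6.60, rounded up to 7, so 7 affirmative votes are needed; 7 voted in favor. Satisfied.

Valid — all requirements satisfied.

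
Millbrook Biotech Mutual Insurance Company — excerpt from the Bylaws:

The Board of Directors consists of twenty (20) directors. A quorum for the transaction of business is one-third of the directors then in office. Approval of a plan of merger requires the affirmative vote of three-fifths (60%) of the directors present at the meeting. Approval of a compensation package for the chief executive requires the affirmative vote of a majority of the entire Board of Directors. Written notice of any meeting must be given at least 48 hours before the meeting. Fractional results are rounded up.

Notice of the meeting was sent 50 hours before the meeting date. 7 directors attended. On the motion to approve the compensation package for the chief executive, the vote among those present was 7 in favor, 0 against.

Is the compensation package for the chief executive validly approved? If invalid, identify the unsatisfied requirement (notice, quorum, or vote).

Notice: 50 hours given; 48 required (50 ≥ 48). Satisfied.
Quorum: 7 present; quorum is 7. Satisfied.
Vote: the compensation package for the chief executive requires a majority of the entire Board of Directors (20). A majority of 20 is 11, so 11 affirmative votes are needed; 7 voted in favor. Not satisfied.

Invalid — vote requirement not satisfied.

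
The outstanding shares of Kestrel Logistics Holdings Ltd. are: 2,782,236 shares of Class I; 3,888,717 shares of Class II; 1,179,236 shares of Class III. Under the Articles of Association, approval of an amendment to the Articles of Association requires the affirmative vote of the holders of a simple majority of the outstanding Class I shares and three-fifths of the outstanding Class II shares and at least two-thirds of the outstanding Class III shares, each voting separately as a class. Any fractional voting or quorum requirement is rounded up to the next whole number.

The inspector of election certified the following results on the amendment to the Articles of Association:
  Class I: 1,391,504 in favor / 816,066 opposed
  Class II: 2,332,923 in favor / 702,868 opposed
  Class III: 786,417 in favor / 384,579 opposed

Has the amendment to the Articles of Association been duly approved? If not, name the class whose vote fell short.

Not approved — the Class II shares did not give the required vote.

Class I: a majority of 2782236 is 1391119; 1,391,119 required, 1,391,504 in favor — approved.
Class II: 3/5 of 3888717 = 2333230.20, rounded up to 2333231; 2,333,231 required, 2,332,923 in favor — not approved.
Class III: 2/3 of 1179236 = 786157.33, rounded up to 786158; 786,158 required, 786,417 in favor — approved.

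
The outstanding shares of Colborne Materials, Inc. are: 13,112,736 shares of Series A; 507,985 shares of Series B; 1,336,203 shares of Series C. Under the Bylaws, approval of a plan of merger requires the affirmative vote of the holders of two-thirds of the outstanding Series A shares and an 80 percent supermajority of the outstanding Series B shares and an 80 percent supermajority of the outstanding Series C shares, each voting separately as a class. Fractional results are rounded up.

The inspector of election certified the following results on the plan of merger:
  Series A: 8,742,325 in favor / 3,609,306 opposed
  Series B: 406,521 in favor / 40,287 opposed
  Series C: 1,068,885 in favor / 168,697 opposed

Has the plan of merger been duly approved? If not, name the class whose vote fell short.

Series A: 2/3 of 13112736 = 8741824; 8,741,824 required, 8,742,325 in favor — approved.
Series B: 4/5 of 507985 = 406388; 406,388 required, 406,521 in favor — approved.
Series C: 4/5 of 1336203 = 1068962.40, rounded up to 1068963; 1,068,963 required, 1,068,885 in favor — not approved.

Not approved — the Series C shares did not give the required vote.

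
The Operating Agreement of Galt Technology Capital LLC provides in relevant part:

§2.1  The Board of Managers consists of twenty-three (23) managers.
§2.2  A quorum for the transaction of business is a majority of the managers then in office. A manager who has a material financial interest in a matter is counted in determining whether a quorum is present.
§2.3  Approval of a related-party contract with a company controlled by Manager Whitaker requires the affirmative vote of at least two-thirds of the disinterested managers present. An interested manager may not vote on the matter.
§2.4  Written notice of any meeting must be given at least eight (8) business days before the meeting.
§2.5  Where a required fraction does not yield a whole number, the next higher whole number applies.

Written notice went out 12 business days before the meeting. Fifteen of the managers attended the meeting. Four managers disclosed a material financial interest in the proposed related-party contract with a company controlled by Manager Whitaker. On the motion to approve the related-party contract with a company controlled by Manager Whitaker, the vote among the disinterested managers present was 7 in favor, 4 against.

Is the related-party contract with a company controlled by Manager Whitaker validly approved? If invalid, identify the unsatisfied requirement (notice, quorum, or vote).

Invalid — vote requirement not satisfied.

Notice: 12 business days given; 8 required (12 ≥ 8). Satisfied.
Quorum: 15 present (interested managers count toward quorum); quorum is 12. Satisfied.
Vote: the related-party contract with a company controlled by Manager Whitaker requires two-thirds of the disinterested managers present (15 − 4 = 11). 2/3 of 11 = 7.33, rounded up to 8, so 8 affirmative votes are needed; 7 voted in favor. Not satisfied.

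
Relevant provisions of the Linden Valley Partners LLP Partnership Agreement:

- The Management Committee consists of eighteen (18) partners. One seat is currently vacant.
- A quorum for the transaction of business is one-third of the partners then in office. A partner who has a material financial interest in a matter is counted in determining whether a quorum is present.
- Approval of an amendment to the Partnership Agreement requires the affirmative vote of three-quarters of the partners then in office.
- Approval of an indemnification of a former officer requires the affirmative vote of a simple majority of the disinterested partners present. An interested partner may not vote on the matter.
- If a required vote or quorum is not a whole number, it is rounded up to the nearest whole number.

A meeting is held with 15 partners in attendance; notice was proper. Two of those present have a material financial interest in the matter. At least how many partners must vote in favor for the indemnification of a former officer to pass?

The indemnification of a former officer requires a majority of the disinterested partners present (15 − 2 = 13).
A majority of 13 is 7.

7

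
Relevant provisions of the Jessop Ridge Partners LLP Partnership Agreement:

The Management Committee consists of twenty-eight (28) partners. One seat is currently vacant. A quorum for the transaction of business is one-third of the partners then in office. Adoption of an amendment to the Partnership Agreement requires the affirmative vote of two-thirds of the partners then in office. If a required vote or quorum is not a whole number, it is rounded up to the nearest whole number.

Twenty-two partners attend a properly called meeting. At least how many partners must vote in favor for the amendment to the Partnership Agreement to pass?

18

The amendment to the Partnership Agreement requires two-thirds of the partners then in office (27).
2/3 of 27 = 18.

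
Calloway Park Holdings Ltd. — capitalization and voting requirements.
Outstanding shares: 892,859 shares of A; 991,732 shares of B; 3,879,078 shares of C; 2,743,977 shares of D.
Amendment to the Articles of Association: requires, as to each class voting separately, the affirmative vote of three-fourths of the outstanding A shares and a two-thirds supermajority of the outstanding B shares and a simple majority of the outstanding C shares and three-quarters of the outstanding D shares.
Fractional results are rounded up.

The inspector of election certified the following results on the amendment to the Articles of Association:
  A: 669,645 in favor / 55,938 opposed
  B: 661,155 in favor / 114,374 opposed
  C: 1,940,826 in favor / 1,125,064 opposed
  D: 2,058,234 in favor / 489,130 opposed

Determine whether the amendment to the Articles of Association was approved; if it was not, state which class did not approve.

Approved — every class gave the required vote.

A: 3/4 of 892859 = 669644.25, rounded up to 669645; 669,645 required, 669,645 in favor — approved.
B: 2/3 of 991732 = 661154.67, rounded up to 661155; 661,155 required, 661,155 in favor — approved.
C: a majority of 3879078 is 1939540; 1,939,540 required, 1,940,826 in favor — approved.
D: 3/4 of 2743977 = 2057982.75, rounded up to 2057983; 2,057,983 required, 2,058,234 in favor — approved.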